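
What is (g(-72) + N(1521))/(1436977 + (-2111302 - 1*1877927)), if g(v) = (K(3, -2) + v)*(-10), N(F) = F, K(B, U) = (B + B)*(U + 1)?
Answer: -2301/2552252 ≈ -0.00090156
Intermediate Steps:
K(B, U) = 2*B*(1 + U) (K(B, U) = (2*B)*(1 + U) = 2*B*(1 + U))
g(v) = 60 - 10*v (g(v) = (2*3*(1 - 2) + v)*(-10) = (2*3*(-1) + v)*(-10) = (-6 + v)*(-10) = 60 - 10*v)
(g(-72) + N(1521))/(1436977 + (-2111302 - 1*1877927)) = ((60 - 10*(-72)) + 1521)/(1436977 + (-2111302 - 1*1877927)) = ((60 + 720) + 1521)/(1436977 + (-2111302 - 1877927)) = (780 + 1521)/(1436977 - 3989229) = 2301/(-2552252) = 2301*(-1/2552252) = -2301/2552252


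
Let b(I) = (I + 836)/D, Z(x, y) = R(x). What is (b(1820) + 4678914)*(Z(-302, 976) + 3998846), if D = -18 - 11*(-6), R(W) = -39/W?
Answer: 8475846718353074/453 ≈ 1.8710e+13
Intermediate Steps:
Z(x, y) = -39/x
D = 48 (D = -18 + 66 = 48)
b(I) = 209/12 + I/48 (b(I) = (I + 836)/48 = (836 + I)*(1/48) = 209/12 + I/48)
(b(1820) + 4678914)*(Z(-302, 976) + 3998846) = ((209/12 + (1/48)*1820) + 4678914)*(-39/(-302) + 3998846) = ((209/12 + 455/12) + 4678914)*(-39*(-1/302) + 3998846) = (166/3 + 4678914)*(39/302 + 3998846) = (14036908/3)*(1207651531/302) = 8475846718353074/453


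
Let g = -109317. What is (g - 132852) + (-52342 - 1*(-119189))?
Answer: -175322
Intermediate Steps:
(g - 132852) + (-52342 - 1*(-119189)) = (-109317 - 132852) + (-52342 - 1*(-119189)) = -242169 + (-52342 + 119189) = -242169 + 66847 = -175322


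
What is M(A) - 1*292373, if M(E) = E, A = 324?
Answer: -292049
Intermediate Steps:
M(A) - 1*292373 = 324 - 1*292373 = 324 - 292373 = -292049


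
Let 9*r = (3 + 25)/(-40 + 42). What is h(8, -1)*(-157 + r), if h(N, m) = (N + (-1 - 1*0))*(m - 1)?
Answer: 19586/9 ≈ 2176.2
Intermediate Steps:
h(N, m) = (-1 + N)*(-1 + m) (h(N, m) = (N + (-1 + 0))*(-1 + m) = (N - 1)*(-1 + m) = (-1 + N)*(-1 + m))
r = 14/9 (r = ((3 + 25)/(-40 + 42))/9 = (28/2)/9 = (28*(½))/9 = (⅑)*14 = 14/9 ≈ 1.5556)
h(8, -1)*(-157 + r) = (1 - 1*8 - 1*(-1) + 8*(-1))*(-157 + 14/9) = (1 - 8 + 1 - 8)*(-1399/9) = -14*(-1399/9) = 19586/9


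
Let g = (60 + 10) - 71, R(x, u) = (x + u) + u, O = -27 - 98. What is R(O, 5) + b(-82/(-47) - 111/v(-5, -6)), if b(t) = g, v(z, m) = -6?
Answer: -116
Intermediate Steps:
O = -125
R(x, u) = x + 2*u (R(x, u) = (u + x) + u = x + 2*u)
g = -1 (g = 70 - 71 = -1)
b(t) = -1
R(O, 5) + b(-82/(-47) - 111/v(-5, -6)) = (-125 + 2*5) - 1 = (-125 + 10) - 1 = -115 - 1 = -116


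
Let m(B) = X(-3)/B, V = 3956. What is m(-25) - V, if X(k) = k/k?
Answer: -98901/25 ≈ -3956.0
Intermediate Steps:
X(k) = 1
m(B) = 1/B
m(-25) - V = 1/(-25) - 1*3956 = -1/25 - 3956 = -98901/25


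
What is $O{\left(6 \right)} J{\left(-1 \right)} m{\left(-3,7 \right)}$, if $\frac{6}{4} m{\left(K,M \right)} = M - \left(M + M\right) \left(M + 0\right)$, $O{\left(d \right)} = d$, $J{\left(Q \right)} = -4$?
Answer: $1456$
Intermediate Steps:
$m{\left(K,M \right)} = - \frac{4 M^{2}}{3} + \frac{2 M}{3}$ ($m{\left(K,M \right)} = \frac{2 \left(M - \left(M + M\right) \left(M + 0\right)\right)}{3} = \frac{2 \left(M - 2 M M\right)}{3} = \frac{2 \left(M - 2 M^{2}\right)}{3} = - \frac{4 M^{2}}{3} + \frac{2 M}{3}$)
$O{\left(6 \right)} J{\left(-1 \right)} m{\left(-3,7 \right)} = 6 \left(-4\right) \frac{2}{3} \cdot 7 \left(1 - 14\right) = - 24 \cdot \frac{2}{3} \cdot 7 \left(1 - 14\right) = - 24 \cdot \frac{2}{3} \cdot 7 \left(-13\right) = \left(-24\right) \left(- \frac{182}{3}\right) = 1456$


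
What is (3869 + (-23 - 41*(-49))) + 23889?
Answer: 29744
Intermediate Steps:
(3869 + (-23 - 41*(-49))) + 23889 = (3869 + (-23 + 2009)) + 23889 = (3869 + 1986) + 23889 = 5855 + 23889 = 29744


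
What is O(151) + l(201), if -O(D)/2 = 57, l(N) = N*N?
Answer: 40287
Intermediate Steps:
l(N) = N**2
O(D) = -114 (O(D) = -2*57 = -114)
O(151) + l(201) = -114 + 201**2 = -114 + 40401 = 40287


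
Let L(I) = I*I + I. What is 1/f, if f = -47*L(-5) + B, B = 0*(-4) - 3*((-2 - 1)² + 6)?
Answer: -1/985 ≈ -0.0010152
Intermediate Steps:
L(I) = I + I² (L(I) = I² + I = I + I²)
B = -45 (B = 0 - 3*((-3)² + 6) = 0 - 3*(9 + 6) = 0 - 3*15 = 0 - 45 = -45)
f = -985 (f = -(-235)*(1 - 5) - 45 = -(-235)*(-4) - 45 = -47*20 - 45 = -940 - 45 = -985)
1/f = 1/(-985) = -1/985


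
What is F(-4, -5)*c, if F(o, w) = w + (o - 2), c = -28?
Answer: 308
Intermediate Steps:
F(o, w) = -2 + o + w (F(o, w) = w + (-2 + o) = -2 + o + w)
F(-4, -5)*c = (-2 - 4 - 5)*(-28) = -11*(-28) = 308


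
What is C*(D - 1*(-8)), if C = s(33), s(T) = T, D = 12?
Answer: 660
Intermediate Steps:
C = 33
C*(D - 1*(-8)) = 33*(12 - 1*(-8)) = 33*(12 + 8) = 33*20 = 660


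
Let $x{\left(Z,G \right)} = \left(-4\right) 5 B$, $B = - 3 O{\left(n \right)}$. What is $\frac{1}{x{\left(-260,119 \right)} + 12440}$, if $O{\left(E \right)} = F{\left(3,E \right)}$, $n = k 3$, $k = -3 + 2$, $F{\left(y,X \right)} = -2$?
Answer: $\frac{1}{12320} \approx 8.1169 \cdot 10^{-5}$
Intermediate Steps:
$k = -1$
$n = -3$ ($n = \left(-1\right) 3 = -3$)
$O{\left(E \right)} = -2$
$B = 6$ ($B = \left(-3\right) \left(-2\right) = 6$)
$x{\left(Z,G \right)} = -120$ ($x{\left(Z,G \right)} = \left(-4\right) 5 \cdot 6 = \left(-20\right) 6 = -120$)
$\frac{1}{x{\left(-260,119 \right)} + 12440} = \frac{1}{-120 + 12440} = \frac{1}{12320}$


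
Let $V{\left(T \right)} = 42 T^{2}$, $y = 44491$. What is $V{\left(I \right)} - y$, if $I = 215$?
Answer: $1896959$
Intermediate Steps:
$V{\left(I \right)} - y = 42 \cdot 215^{2} - 44491 = 42 \cdot 46225 - 44491 = 1941450 - 44491 = 1896959$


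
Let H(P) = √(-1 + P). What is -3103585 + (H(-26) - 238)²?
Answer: -3046968 - 1428*I*√3 ≈ -3.047e+6 - 2473.4*I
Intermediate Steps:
-3103585 + (H(-26) - 238)² = -3103585 + (√(-1 - 26) - 238)² = -3103585 + (√(-27) - 238)² = -3103585 + (3*I*√3 - 238)² = -3103585 + (-238 + 3*I*√3)²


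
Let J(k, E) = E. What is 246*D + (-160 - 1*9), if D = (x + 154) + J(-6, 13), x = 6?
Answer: 42389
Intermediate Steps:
D = 173 (D = (6 + 154) + 13 = 160 + 13 = 173)
246*D + (-160 - 1*9) = 246*173 + (-160 - 1*9) = 42558 + (-160 - 9) = 42558 - 169 = 42389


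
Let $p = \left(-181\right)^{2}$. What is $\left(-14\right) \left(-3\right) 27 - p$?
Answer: $-31627$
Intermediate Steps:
$p = 32761$
$\left(-14\right) \left(-3\right) 27 - p = \left(-14\right) \left(-3\right) 27 - 32761 = 42 \cdot 27 - 32761 = 1134 - 32761 = -31627$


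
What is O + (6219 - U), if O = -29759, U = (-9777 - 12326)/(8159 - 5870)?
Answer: -53860957/2289 ≈ -23530.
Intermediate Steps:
U = -22103/2289 ≈ -9.6562
O + (6219 - U) = -29759 + (6219 - 1*(-22103/2289)) = -29759 + (6219 + 22103/2289) = -29759 + 14257394/2289 = -53860957/2289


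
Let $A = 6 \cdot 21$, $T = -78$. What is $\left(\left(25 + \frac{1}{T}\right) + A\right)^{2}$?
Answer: $\frac{138697729}{6084} \approx 22797.0$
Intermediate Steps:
$A = 126$
$\left(\left(25 + \frac{1}{T}\right) + A\right)^{2} = \left(\left(25 + \frac{1}{-78}\right) + 126\right)^{2} = \left(\left(25 - \frac{1}{78}\right) + 126\right)^{2} = \left(\frac{1949}{78} + 126\right)^{2} = \left(\frac{11777}{78}\right)^{2} = \frac{138697729}{6084}$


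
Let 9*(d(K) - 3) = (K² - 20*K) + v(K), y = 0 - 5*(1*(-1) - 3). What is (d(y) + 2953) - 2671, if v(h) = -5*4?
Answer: 2545/9 ≈ 282.78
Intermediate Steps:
v(h) = -20
y = 20 (y = 0 - 5*(-1 - 3) = 0 - 5*(-4) = 0 + 20 = 20)
d(K) = 7/9 - 20*K/9 + K²/9 (d(K) = 3 + ((K² - 20*K) - 20)/9 = 3 + (-20 + K² - 20*K)/9 = 3 + (-20/9 - 20*K/9 + K²/9) = 7/9 - 20*K/9 + K²/9)
(d(y) + 2953) - 2671 = ((7/9 - 20/9*20 + (⅑)*20²) + 2953) - 2671 = ((7/9 - 400/9 + (⅑)*400) + 2953) - 2671 = ((7/9 - 400/9 + 400/9) + 2953) - 2671 = (7/9 + 2953) - 2671 = 26584/9 - 2671 = 2545/9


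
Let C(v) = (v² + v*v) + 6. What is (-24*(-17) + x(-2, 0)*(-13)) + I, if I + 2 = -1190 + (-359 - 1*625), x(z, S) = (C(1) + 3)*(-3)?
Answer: -1339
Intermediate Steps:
C(v) = 6 + 2*v² (C(v) = (v² + v²) + 6 = 2*v² + 6 = 6 + 2*v²)
x(z, S) = -33 (x(z, S) = ((6 + 2*1²) + 3)*(-3) = ((6 + 2*1) + 3)*(-3) = ((6 + 2) + 3)*(-3) = (8 + 3)*(-3) = 11*(-3) = -33)
I = -2176 (I = -2 + (-1190 + (-359 - 1*625)) = -2 + (-1190 + (-359 - 625)) = -2 + (-1190 - 984) = -2 - 2174 = -2176)
(-24*(-17) + x(-2, 0)*(-13)) + I = (-24*(-17) - 33*(-13)) - 2176 = (408 + 429) - 2176 = 837 - 2176 = -1339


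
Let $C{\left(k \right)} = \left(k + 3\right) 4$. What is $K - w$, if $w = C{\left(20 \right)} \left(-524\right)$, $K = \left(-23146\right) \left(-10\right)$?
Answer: $279668$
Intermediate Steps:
$C{\left(k \right)} = 12 + 4 k$ ($C{\left(k \right)} = \left(3 + k\right) 4 = 12 + 4 k$)
$K = 231460$
$w = -48208$ ($w = \left(12 + 4 \cdot 20\right) \left(-524\right) = \left(12 + 80\right) \left(-524\right) = 92 \left(-524\right) = -48208$)
$K - w = 231460 - -48208 = 231460 + 48208 = 279668$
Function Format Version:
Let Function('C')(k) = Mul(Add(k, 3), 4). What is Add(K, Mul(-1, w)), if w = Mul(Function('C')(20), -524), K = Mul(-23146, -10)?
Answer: 279668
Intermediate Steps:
Function('C')(k) = Add(12, Mul(4, k)) (Function('C')(k) = Mul(Add(3, k), 4) = Add(12, Mul(4, k)))
K = 231460
w = -48208 (w = Mul(Add(12, Mul(4, 20)), -524) = Mul(Add(12, 80), -524) = Mul(92, -524) = -48208)
Add(K, Mul(-1, w)) = Add(231460, Mul(-1, -48208)) = Add(231460, 48208) = 279668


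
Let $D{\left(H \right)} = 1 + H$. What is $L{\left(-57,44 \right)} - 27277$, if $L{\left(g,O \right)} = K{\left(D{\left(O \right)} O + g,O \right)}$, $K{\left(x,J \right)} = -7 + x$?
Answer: $-25361$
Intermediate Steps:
$L{\left(g,O \right)} = -7 + g + O \left(1 + O\right)$ ($L{\left(g,O \right)} = -7 + \left(\left(1 + O\right) O + g\right) = -7 + \left(O \left(1 + O\right) + g\right) = -7 + \left(g + O \left(1 + O\right)\right) = -7 + g + O \left(1 + O\right)$)
$L{\left(-57,44 \right)} - 27277 = \left(-7 - 57 + 44 \left(1 + 44\right)\right) - 27277 = \left(-7 - 57 + 44 \cdot 45\right) - 27277 = \left(-7 - 57 + 1980\right) - 27277 = 1916 - 27277 = -25361$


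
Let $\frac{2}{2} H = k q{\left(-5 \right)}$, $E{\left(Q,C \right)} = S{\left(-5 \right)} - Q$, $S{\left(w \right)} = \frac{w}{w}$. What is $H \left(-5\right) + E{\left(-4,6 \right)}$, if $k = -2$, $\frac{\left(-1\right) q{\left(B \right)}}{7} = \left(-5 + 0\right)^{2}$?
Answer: $-1745$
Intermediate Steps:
$q{\left(B \right)} = -175$ ($q{\left(B \right)} = - 7 \left(-5 + 0\right)^{2} = - 7 \left(-5\right)^{2} = \left(-7\right) 25 = -175$)
$S{\left(w \right)} = 1$
$E{\left(Q,C \right)} = 1 - Q$
$H = 350$ ($H = \left(-2\right) \left(-175\right) = 350$)
$H \left(-5\right) + E{\left(-4,6 \right)} = 350 \left(-5\right) + \left(1 - -4\right) = -1750 + \left(1 + 4\right) = -1750 + 5 = -1745$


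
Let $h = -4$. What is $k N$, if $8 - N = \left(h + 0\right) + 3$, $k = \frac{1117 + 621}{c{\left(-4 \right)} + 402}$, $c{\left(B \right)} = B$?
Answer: $\frac{7821}{199} \approx 39.302$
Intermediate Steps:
$k = \frac{869}{199}$ ($k = \frac{1117 + 621}{-4 + 402} = \frac{1738}{398} = 1738 \cdot \frac{1}{398} = \frac{869}{199} \approx 4.3668$)
$N = 9$ ($N = 8 - \left(\left(-4 + 0\right) + 3\right) = 8 - \left(-4 + 3\right) = 8 - -1 = 8 + 1 = 9$)
$k N = \frac{869}{199} \cdot 9 = \frac{7821}{199}$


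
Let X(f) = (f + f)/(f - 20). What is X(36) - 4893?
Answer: -9777/2 ≈ -4888.5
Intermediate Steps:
X(f) = 2*f/(-20 + f) (X(f) = (2*f)/(-20 + f) = 2*f/(-20 + f))
X(36) - 4893 = 2*36/(-20 + 36) - 4893 = 2*36/16 - 4893 = 2*36*(1/16) - 4893 = 9/2 - 4893 = -9777/2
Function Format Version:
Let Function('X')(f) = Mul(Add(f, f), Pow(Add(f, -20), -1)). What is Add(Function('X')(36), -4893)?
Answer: Rational(-9777, 2) ≈ -4888.5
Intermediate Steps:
Function('X')(f) = Mul(2, f, Pow(Add(-20, f), -1)) (Function('X')(f) = Mul(Mul(2, f), Pow(Add(-20, f), -1)) = Mul(2, f, Pow(Add(-20, f), -1)))
Add(Function('X')(36), -4893) = Add(Mul(2, 36, Pow(Add(-20, 36), -1)), -4893) = Add(Mul(2, 36, Pow(16, -1)), -4893) = Add(Mul(2, 36, Rational(1, 16)), -4893) = Add(Rational(9, 2), -4893) = Rational(-9777, 2)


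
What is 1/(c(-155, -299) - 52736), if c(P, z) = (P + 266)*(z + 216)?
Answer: -1/61949 ≈ -1.6142e-5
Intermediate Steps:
c(P, z) = (216 + z)*(266 + P) (c(P, z) = (266 + P)*(216 + z) = (216 + z)*(266 + P))
1/(c(-155, -299) - 52736) = 1/((57456 + 216*(-155) + 266*(-299) - 155*(-299)) - 52736) = 1/((57456 - 33480 - 79534 + 46345) - 52736) = 1/(-9213 - 52736) = 1/(-61949) = -1/61949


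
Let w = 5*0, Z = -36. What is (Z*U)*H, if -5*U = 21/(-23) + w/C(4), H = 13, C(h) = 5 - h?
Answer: -9828/115 ≈ -85.461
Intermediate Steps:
w = 0
U = 21/115 (U = -(21/(-23) + 0/(5 - 1*4))/5 = -(21*(-1/23) + 0/(5 - 4))/5 = -(-21/23 + 0/1)/5 = -(-21/23 + 0*1)/5 = -(-21/23 + 0)/5 = -1/5*(-21/23) = 21/115 ≈ 0.18261)
(Z*U)*H = -36*21/115*13 = -756/115*13 = -9828/115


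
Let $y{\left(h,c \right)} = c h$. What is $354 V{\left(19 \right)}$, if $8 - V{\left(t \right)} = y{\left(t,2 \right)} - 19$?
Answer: $-3894$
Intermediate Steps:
$V{\left(t \right)} = 27 - 2 t$ ($V{\left(t \right)} = 8 - \left(2 t - 19\right) = 8 - \left(-19 + 2 t\right) = 27 - 2 t$)
$354 V{\left(19 \right)} = 354 \left(27 - 38\right) = 354 \left(-11\right) = -3894$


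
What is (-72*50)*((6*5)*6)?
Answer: -648000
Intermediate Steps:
(-72*50)*((6*5)*6) = -108000*6 = -3600*180 = -648000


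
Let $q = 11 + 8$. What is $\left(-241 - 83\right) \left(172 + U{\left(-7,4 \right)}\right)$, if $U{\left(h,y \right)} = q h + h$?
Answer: $-10368$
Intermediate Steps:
$q = 19$
$U{\left(h,y \right)} = 20 h$ ($U{\left(h,y \right)} = 19 h + h = 20 h$)
$\left(-241 - 83\right) \left(172 + U{\left(-7,4 \right)}\right) = \left(-241 - 83\right) \left(172 + 20 \left(-7\right)\right) = - 324 \left(172 - 140\right) = \left(-324\right) 32 = -10368$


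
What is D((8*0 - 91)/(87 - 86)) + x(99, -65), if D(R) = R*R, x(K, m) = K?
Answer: 8380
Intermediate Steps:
D(R) = R**2
D((8*0 - 91)/(87 - 86)) + x(99, -65) = ((8*0 - 91)/(87 - 86))**2 + 99 = ((0 - 91)/1)**2 + 99 = (-91*1)**2 + 99 = (-91)**2 + 99 = 8281 + 99 = 8380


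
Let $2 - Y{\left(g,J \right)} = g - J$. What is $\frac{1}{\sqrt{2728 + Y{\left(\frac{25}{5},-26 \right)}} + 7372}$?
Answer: $\frac{7372}{54343685} - \frac{\sqrt{2699}}{54343685} \approx 0.0001347$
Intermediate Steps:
$Y{\left(g,J \right)} = 2 + J - g$ ($Y{\left(g,J \right)} = 2 - \left(g - J\right) = 2 + \left(J - g\right) = 2 + J - g$)
$\frac{1}{\sqrt{2728 + Y{\left(\frac{25}{5},-26 \right)}} + 7372} = \frac{1}{\sqrt{2728 - \left(24 + 5\right)} + 7372} = \frac{1}{\sqrt{2728 - 29} + 7372} = \frac{1}{\sqrt{2699} + 7372} = \frac{1}{7372 + \sqrt{2699}}$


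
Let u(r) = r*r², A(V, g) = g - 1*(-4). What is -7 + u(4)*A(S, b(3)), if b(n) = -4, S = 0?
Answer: -7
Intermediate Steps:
A(V, g) = 4 + g (A(V, g) = g + 4 = 4 + g)
u(r) = r³
-7 + u(4)*A(S, b(3)) = -7 + 4³*(4 - 4) = -7 + 64*0 = -7 + 0 = -7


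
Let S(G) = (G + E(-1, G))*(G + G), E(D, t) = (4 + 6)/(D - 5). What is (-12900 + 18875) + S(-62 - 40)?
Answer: 27123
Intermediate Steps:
E(D, t) = 10/(-5 + D)
S(G) = 2*G*(-5/3 + G) (S(G) = (G + 10/(-5 - 1))*(G + G) = (G + 10/(-6))*(2*G) = (G + 10*(-⅙))*(2*G) = (G - 5/3)*(2*G) = (-5/3 + G)*(2*G) = 2*G*(-5/3 + G))
(-12900 + 18875) + S(-62 - 40) = (-12900 + 18875) + 2*(-62 - 40)*(-5 + 3*(-62 - 40))/3 = 5975 + (⅔)*(-102)*(-5 + 3*(-102)) = 5975 + (⅔)*(-102)*(-5 - 306) = 5975 + (⅔)*(-102)*(-311) = 5975 + 21148 = 27123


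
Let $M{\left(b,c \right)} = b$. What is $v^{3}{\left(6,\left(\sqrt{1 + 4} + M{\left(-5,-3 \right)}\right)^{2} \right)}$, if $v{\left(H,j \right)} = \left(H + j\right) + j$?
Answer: $683496 - 301360 \sqrt{5} \approx 9634.6$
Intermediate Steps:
$v{\left(H,j \right)} = H + 2 j$
$v^{3}{\left(6,\left(\sqrt{1 + 4} + M{\left(-5,-3 \right)}\right)^{2} \right)} = \left(6 + 2 \left(\sqrt{1 + 4} - 5\right)^{2}\right)^{3} = \left(6 + 2 \left(\sqrt{5} - 5\right)^{2}\right)^{3} = \left(6 + 2 \left(-5 + \sqrt{5}\right)^{2}\right)^{3}$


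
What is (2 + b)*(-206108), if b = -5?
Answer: 618324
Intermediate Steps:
(2 + b)*(-206108) = (2 - 5)*(-206108) = -3*(-206108) = 618324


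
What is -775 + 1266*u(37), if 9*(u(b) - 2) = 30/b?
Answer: 69229/37 ≈ 1871.1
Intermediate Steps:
u(b) = 2 + 10/(3*b) (u(b) = 2 + (30/b)/9 = 2 + 10/(3*b))
-775 + 1266*u(37) = -775 + 1266*(2 + (10/3)/37) = -775 + 1266*(2 + (10/3)*(1/37)) = -775 + 1266*(2 + 10/111) = -775 + 1266*(232/111) = -775 + 97904/37 = 69229/37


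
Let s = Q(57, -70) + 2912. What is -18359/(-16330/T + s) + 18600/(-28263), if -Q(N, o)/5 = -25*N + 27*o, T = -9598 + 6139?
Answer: -1016284671401/635181371323 ≈ -1.6000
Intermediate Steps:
T = -3459
Q(N, o) = -135*o + 125*N (Q(N, o) = -5*(-25*N + 27*o) = -135*o + 125*N)
s = 19487 (s = (-135*(-70) + 125*57) + 2912 = (9450 + 7125) + 2912 = 16575 + 2912 = 19487)
-18359/(-16330/T + s) + 18600/(-28263) = -18359/(-16330/(-3459) + 19487) + 18600/(-28263) = -18359/(-16330*(-1/3459) + 19487) + 18600*(-1/28263) = -18359/(16330/3459 + 19487) - 6200/9421 = -18359/67421863/3459 - 6200/9421 = -18359*3459/67421863 - 6200/9421 = -63503781/67421863 - 6200/9421 = -1016284671401/635181371323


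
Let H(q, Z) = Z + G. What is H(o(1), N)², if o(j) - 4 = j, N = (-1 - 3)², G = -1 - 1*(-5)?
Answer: 400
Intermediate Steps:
G = 4 (G = -1 + 5 = 4)
N = 16 (N = (-4)² = 16)
o(j) = 4 + j
H(q, Z) = 4 + Z (H(q, Z) = Z + 4 = 4 + Z)
H(o(1), N)² = (4 + 16)² = 20² = 400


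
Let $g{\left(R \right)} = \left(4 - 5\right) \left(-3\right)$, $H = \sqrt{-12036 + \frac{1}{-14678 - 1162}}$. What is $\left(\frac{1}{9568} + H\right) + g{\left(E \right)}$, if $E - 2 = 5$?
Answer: $\frac{28705}{9568} + \frac{i \sqrt{20971526510}}{1320} \approx 3.0001 + 109.71 i$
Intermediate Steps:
$E = 7$ ($E = 2 + 5 = 7$)
$H = \frac{i \sqrt{20971526510}}{1320}$ ($H = \sqrt{-12036 + \frac{1}{-15840}} = \sqrt{-12036 - \frac{1}{15840}} = \sqrt{- \frac{190650241}{15840}} = \frac{i \sqrt{20971526510}}{1320} \approx 109.71 i$)
$g{\left(R \right)} = 3$ ($g{\left(R \right)} = \left(-1\right) \left(-3\right) = 3$)
$\left(\frac{1}{9568} + H\right) + g{\left(E \right)} = \left(\frac{1}{9568} + \frac{i \sqrt{20971526510}}{1320}\right) + 3 = \frac{28705}{9568} + \frac{i \sqrt{20971526510}}{1320}$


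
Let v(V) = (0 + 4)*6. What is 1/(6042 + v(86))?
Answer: 1/6066 ≈ 0.00016485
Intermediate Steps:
v(V) = 24 (v(V) = 4*6 = 24)
1/(6042 + v(86)) = 1/(6042 + 24) = 1/6066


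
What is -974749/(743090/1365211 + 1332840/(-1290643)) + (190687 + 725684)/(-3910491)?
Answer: 746255315789123667679393/373905473725842630 ≈ 1.9958e+6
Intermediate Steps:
-974749/(743090/1365211 + 1332840/(-1290643)) + (190687 + 725684)/(-3910491) = -974749/(743090*(1/1365211) + 1332840*(-1/1290643)) + 916371*(-1/3910491) = -974749/(743090/1365211 - 1332840/1290643) - 101819/434499 = -974749/(-860543922370/1762000020673) - 101819/434499 = -974749*(-1762000020673/860543922370) - 101819/434499 = 1717507758150986077/860543922370 - 101819/434499 = 746255315789123667679393/373905473725842630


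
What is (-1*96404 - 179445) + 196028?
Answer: -79821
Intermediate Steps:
(-1*96404 - 179445) + 196028 = (-96404 - 179445) + 196028 = -275849 + 196028 = -79821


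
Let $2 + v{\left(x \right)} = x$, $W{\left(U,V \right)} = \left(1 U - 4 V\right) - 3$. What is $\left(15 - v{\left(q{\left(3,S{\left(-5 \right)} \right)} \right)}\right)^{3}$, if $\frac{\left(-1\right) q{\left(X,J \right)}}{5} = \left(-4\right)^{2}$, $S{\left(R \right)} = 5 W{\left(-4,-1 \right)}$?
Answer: $912673$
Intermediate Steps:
$W{\left(U,V \right)} = -3 + U - 4 V$ ($W{\left(U,V \right)} = \left(U - 4 V\right) - 3 = -3 + U - 4 V$)
$S{\left(R \right)} = -15$ ($S{\left(R \right)} = 5 \left(-3 - 4 - -4\right) = 5 \left(-3 - 4 + 4\right) = 5 \left(-3\right) = -15$)
$q{\left(X,J \right)} = -80$ ($q{\left(X,J \right)} = - 5 \left(-4\right)^{2} = \left(-5\right) 16 = -80$)
$v{\left(x \right)} = -2 + x$
$\left(15 - v{\left(q{\left(3,S{\left(-5 \right)} \right)} \right)}\right)^{3} = \left(15 - \left(-2 - 80\right)\right)^{3} = \left(15 - -82\right)^{3} = \left(15 + 82\right)^{3} = 97^{3} = 912673$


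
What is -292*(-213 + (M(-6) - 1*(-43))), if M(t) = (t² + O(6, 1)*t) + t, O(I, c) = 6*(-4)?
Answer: -1168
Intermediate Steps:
O(I, c) = -24
M(t) = t² - 23*t (M(t) = (t² - 24*t) + t = t² - 23*t)
-292*(-213 + (M(-6) - 1*(-43))) = -292*(-213 + (-6*(-23 - 6) - 1*(-43))) = -292*(-213 + (-6*(-29) + 43)) = -292*(-213 + (174 + 43)) = -292*(-213 + 217) = -292*4 = -1168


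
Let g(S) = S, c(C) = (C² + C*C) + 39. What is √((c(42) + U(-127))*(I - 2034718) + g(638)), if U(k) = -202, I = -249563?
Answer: I*√7686604927 ≈ 87673.0*I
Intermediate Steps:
c(C) = 39 + 2*C² (c(C) = (C² + C²) + 39 = 2*C² + 39 = 39 + 2*C²)
√((c(42) + U(-127))*(I - 2034718) + g(638)) = √(((39 + 2*42²) - 202)*(-249563 - 2034718) + 638) = √(((39 + 2*1764) - 202)*(-2284281) + 638) = √(((39 + 3528) - 202)*(-2284281) + 638) = √((3567 - 202)*(-2284281) + 638) = √(3365*(-2284281) + 638) = √(-7686605565 + 638) = √(-7686604927) = I*√7686604927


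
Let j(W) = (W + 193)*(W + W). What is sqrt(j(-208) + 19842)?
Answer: 9*sqrt(322) ≈ 161.50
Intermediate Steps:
j(W) = 2*W*(193 + W) (j(W) = (193 + W)*(2*W) = 2*W*(193 + W))
sqrt(j(-208) + 19842) = sqrt(2*(-208)*(193 - 208) + 19842) = sqrt(2*(-208)*(-15) + 19842) = sqrt(6240 + 19842) = sqrt(26082) = 9*sqrt(322)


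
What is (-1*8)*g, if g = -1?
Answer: 8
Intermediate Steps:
(-1*8)*g = -1*8*(-1) = -8*(-1) = 8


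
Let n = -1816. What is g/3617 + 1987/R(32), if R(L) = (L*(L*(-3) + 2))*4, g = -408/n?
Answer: -1630830601/9878981888 ≈ -0.16508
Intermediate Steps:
g = 51/227 (g = -408/(-1816) = -408*(-1/1816) = 51/227 ≈ 0.22467)
R(L) = 4*L*(2 - 3*L) (R(L) = (L*(-3*L + 2))*4 = (L*(2 - 3*L))*4 = 4*L*(2 - 3*L))
g/3617 + 1987/R(32) = (51/227)/3617 + 1987/((4*32*(2 - 3*32))) = (51/227)*(1/3617) + 1987/((4*32*(2 - 96))) = 51/821059 + 1987/((4*32*(-94))) = 51/821059 + 1987/(-12032) = 51/821059 + 1987*(-1/12032) = 51/821059 - 1987/12032 = -1630830601/9878981888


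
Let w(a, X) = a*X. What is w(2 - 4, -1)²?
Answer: 4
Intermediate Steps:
w(a, X) = X*a
w(2 - 4, -1)² = (-(2 - 4))² = (-1*(-2))² = 2² = 4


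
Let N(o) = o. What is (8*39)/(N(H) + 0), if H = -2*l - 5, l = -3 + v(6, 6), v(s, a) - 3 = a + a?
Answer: -312/29 ≈ -10.759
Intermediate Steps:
v(s, a) = 3 + 2*a (v(s, a) = 3 + (a + a) = 3 + 2*a)
l = 12 (l = -3 + (3 + 2*6) = -3 + (3 + 12) = -3 + 15 = 12)
H = -29 (H = -2*12 - 5 = -24 - 5 = -29)
(8*39)/(N(H) + 0) = (8*39)/(-29 + 0) = 312/(-29) = 312*(-1/29) = -312/29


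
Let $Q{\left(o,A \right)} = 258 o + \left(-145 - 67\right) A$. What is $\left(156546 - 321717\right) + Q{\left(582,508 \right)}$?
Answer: $-122711$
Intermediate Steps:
$Q{\left(o,A \right)} = - 212 A + 258 o$ ($Q{\left(o,A \right)} = 258 o - 212 A = - 212 A + 258 o$)
$\left(156546 - 321717\right) + Q{\left(582,508 \right)} = \left(156546 - 321717\right) + \left(\left(-212\right) 508 + 258 \cdot 582\right) = -165171 + \left(-107696 + 150156\right) = -165171 + 42460 = -122711$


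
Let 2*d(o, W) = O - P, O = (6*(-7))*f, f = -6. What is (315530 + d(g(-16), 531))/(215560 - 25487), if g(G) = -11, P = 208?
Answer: 315552/190073 ≈ 1.6602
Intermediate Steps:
O = 252 (O = (6*(-7))*(-6) = -42*(-6) = 252)
d(o, W) = 22 (d(o, W) = (252 - 1*208)/2 = (252 - 208)/2 = (1/2)*44 = 22)
(315530 + d(g(-16), 531))/(215560 - 25487) = (315530 + 22)/(215560 - 25487) = 315552/190073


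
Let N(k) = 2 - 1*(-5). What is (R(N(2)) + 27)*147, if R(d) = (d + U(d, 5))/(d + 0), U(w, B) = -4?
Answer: 4032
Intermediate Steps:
N(k) = 7 (N(k) = 2 + 5 = 7)
R(d) = (-4 + d)/d (R(d) = (d - 4)/(d + 0) = (-4 + d)/d)
(R(N(2)) + 27)*147 = ((-4 + 7)/7 + 27)*147 = ((⅐)*3 + 27)*147 = (3/7 + 27)*147 = (192/7)*147 = 4032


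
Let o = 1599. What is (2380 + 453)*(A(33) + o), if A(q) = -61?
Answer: 4357154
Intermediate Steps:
(2380 + 453)*(A(33) + o) = (2380 + 453)*(-61 + 1599) = 2833*1538 = 4357154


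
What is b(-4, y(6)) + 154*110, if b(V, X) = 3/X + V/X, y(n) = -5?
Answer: 84701/5 ≈ 16940.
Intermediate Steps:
b(-4, y(6)) + 154*110 = (3 - 4)/(-5) + 154*110 = -⅕*(-1) + 16940 = ⅕ + 16940 = 84701/5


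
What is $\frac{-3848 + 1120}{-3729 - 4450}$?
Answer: $\frac{2728}{8179} \approx 0.33354$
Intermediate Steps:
$\frac{-3848 + 1120}{-3729 - 4450} = - \frac{2728}{-8179} = \left(-2728\right) \left(- \frac{1}{8179}\right) = \frac{2728}{8179}$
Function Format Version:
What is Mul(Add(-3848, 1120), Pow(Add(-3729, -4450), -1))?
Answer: Rational(2728, 8179) ≈ 0.33354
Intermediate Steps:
Mul(Add(-3848, 1120), Pow(Add(-3729, -4450), -1)) = Mul(-2728, Pow(-8179, -1)) = Mul(-2728, Rational(-1, 8179)) = Rational(2728, 8179)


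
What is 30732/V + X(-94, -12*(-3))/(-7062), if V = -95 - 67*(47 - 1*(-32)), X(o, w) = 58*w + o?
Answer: -9490544/1585419 ≈ -5.9861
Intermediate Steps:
X(o, w) = o + 58*w
V = -5388 (V = -95 - 67*(47 + 32) = -95 - 67*79 = -95 - 5293 = -5388)
30732/V + X(-94, -12*(-3))/(-7062) = 30732/(-5388) + (-94 + 58*(-12*(-3)))/(-7062) = 30732*(-1/5388) + (-94 + 58*36)*(-1/7062) = -2561/449 + (-94 + 2088)*(-1/7062) = -2561/449 + 1994*(-1/7062) = -2561/449 - 997/3531 = -9490544/1585419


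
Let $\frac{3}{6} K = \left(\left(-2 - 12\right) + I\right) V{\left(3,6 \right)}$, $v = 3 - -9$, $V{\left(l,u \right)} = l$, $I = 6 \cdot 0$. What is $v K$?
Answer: $-1008$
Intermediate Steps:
$I = 0$
$v = 12$ ($v = 3 + 9 = 12$)
$K = -84$ ($K = 2 \left(\left(-2 - 12\right) + 0\right) 3 = 2 \left(-14 + 0\right) 3 = 2 \left(\left(-14\right) 3\right) = 2 \left(-42\right) = -84$)
$v K = 12 \left(-84\right) = -1008$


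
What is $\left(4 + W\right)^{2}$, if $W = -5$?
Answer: $1$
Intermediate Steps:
$\left(4 + W\right)^{2} = \left(4 - 5\right)^{2} = \left(-1\right)^{2} = 1$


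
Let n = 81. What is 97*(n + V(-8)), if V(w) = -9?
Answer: 6984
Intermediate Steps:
97*(n + V(-8)) = 97*(81 - 9) = 97*72 = 6984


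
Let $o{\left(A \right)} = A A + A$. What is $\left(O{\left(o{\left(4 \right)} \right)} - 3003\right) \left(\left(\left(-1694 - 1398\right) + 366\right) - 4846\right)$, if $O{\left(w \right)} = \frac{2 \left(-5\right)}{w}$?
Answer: $22742502$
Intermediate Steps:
$o{\left(A \right)} = A + A^{2}$ ($o{\left(A \right)} = A^{2} + A = A + A^{2}$)
$O{\left(w \right)} = - \frac{10}{w}$
$\left(O{\left(o{\left(4 \right)} \right)} - 3003\right) \left(\left(\left(-1694 - 1398\right) + 366\right) - 4846\right) = \left(- \frac{10}{4 \left(1 + 4\right)} - 3003\right) \left(\left(\left(-1694 - 1398\right) + 366\right) - 4846\right) = \left(- \frac{10}{4 \cdot 5} - 3003\right) \left(\left(-3092 + 366\right) - 4846\right) = \left(- \frac{10}{20} - 3003\right) \left(-2726 - 4846\right) = \left(\left(-10\right) \frac{1}{20} - 3003\right) \left(-7572\right) = \left(- \frac{1}{2} - 3003\right) \left(-7572\right) = \left(- \frac{6007}{2}\right) \left(-7572\right) = 22742502$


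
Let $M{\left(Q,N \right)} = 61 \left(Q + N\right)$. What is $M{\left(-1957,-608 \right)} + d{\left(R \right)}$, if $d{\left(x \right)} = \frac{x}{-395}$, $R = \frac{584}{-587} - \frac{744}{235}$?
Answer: $- \frac{8525507373907}{54488275} \approx -1.5647 \cdot 10^{5}$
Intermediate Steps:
$M{\left(Q,N \right)} = 61 N + 61 Q$ ($M{\left(Q,N \right)} = 61 \left(N + Q\right) = 61 N + 61 Q$)
$R = - \frac{573968}{137945}$ ($R = 584 \left(- \frac{1}{587}\right) - \frac{744}{235} = - \frac{584}{587} - \frac{744}{235} = - \frac{573968}{137945} \approx -4.1608$)
$d{\left(x \right)} = - \frac{x}{395}$ ($d{\left(x \right)} = x \left(- \frac{1}{395}\right) = - \frac{x}{395}$)
$M{\left(-1957,-608 \right)} + d{\left(R \right)} = \left(61 \left(-608\right) + 61 \left(-1957\right)\right) - - \frac{573968}{54488275} = \left(-37088 - 119377\right) + \frac{573968}{54488275} = -156465 + \frac{573968}{54488275} = - \frac{8525507373907}{54488275}$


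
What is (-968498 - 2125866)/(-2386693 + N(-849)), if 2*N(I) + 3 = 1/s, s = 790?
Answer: 4889095120/3770977309 ≈ 1.2965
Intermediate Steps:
N(I) = -2369/1580 (N(I) = -3/2 + (1/2)/790 = -3/2 + (1/2)*(1/790) = -3/2 + 1/1580 = -2369/1580)
(-968498 - 2125866)/(-2386693 + N(-849)) = (-968498 - 2125866)/(-2386693 - 2369/1580) = -3094364/(-3770977309/1580) = -3094364*(-1580/3770977309) = 4889095120/3770977309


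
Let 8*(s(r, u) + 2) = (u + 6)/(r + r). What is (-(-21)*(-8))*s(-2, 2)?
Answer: 378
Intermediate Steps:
s(r, u) = -2 + (6 + u)/(16*r) (s(r, u) = -2 + ((u + 6)/(r + r))/8 = -2 + ((6 + u)/((2*r)))/8 = -2 + ((6 + u)*(1/(2*r)))/8 = -2 + ((6 + u)/(2*r))/8 = -2 + (6 + u)/(16*r))
(-(-21)*(-8))*s(-2, 2) = (-(-21)*(-8))*((1/16)*(6 + 2 - 32*(-2))/(-2)) = (-21*8)*((1/16)*(-½)*(6 + 2 + 64)) = -21*(-1)*72/(2*2) = -168*(-9/4) = 378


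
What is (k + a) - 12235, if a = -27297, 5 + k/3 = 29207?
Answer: 48074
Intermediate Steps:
k = 87606 (k = -15 + 3*29207 = -15 + 87621 = 87606)
(k + a) - 12235 = (87606 - 27297) - 12235 = 60309 - 12235 = 48074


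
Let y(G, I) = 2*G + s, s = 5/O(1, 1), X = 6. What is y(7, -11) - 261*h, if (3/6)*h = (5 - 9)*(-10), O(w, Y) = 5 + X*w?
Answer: -229521/11 ≈ -20866.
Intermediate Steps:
O(w, Y) = 5 + 6*w
s = 5/11 (s = 5/(5 + 6*1) = 5/(5 + 6) = 5/11 ≈ 0.45455)
h = 80 (h = 2*((5 - 9)*(-10)) = 2*(-4*(-10)) = 2*40 = 80)
y(G, I) = 5/11 + 2*G (y(G, I) = 2*G + 5/11 = 5/11 + 2*G)
y(7, -11) - 261*h = (5/11 + 2*7) - 261*80 = (5/11 + 14) - 20880 = 159/11 - 20880 = -229521/11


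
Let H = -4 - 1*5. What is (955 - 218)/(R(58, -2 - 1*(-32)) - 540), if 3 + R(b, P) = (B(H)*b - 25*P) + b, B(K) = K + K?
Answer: -737/2279 ≈ -0.32339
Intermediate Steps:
H = -9 (H = -4 - 5 = -9)
B(K) = 2*K
R(b, P) = -3 - 25*P - 17*b (R(b, P) = -3 + (((2*(-9))*b - 25*P) + b) = -3 + ((-18*b - 25*P) + b) = -3 + ((-25*P - 18*b) + b) = -3 + (-25*P - 17*b) = -3 - 25*P - 17*b)
(955 - 218)/(R(58, -2 - 1*(-32)) - 540) = (955 - 218)/((-3 - 25*(-2 - 1*(-32)) - 17*58) - 540) = 737/((-3 - 25*(-2 + 32) - 986) - 540) = 737/((-3 - 25*30 - 986) - 540) = 737/((-3 - 750 - 986) - 540) = 737/(-1739 - 540) = 737/(-2279) = 737*(-1/2279) = -737/2279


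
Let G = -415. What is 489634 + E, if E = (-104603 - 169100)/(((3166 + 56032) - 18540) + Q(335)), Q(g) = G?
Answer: 19704067359/40243 ≈ 4.8963e+5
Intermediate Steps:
Q(g) = -415
E = -273703/40243 (E = (-104603 - 169100)/(((3166 + 56032) - 18540) - 415) = -273703/((59198 - 18540) - 415) = -273703/(40658 - 415) = -273703/40243 ≈ -6.8013)
489634 + E = 489634 - 273703/40243 = 19704067359/40243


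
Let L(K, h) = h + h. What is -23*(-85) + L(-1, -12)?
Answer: 1931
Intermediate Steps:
L(K, h) = 2*h
-23*(-85) + L(-1, -12) = -23*(-85) + 2*(-12) = 1955 - 24 = 1931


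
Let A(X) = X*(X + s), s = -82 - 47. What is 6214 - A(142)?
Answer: 4368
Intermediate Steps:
s = -129
A(X) = X*(-129 + X) (A(X) = X*(X - 129) = X*(-129 + X))
6214 - A(142) = 6214 - 142*(-129 + 142) = 6214 - 142*13 = 6214 - 1*1846 = 6214 - 1846 = 4368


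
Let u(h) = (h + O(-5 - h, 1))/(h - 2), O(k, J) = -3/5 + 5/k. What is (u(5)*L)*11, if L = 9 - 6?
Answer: 429/10 ≈ 42.900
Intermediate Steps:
L = 3
O(k, J) = -⅗ + 5/k (O(k, J) = -3*⅕ + 5/k = -⅗ + 5/k)
u(h) = (-⅗ + h + 5/(-5 - h))/(-2 + h) (u(h) = (h + (-⅗ + 5/(-5 - h)))/(h - 2) = (-⅗ + h + 5/(-5 - h))/(-2 + h))
(u(5)*L)*11 = (((-8 + 5² + (22/5)*5)/(-10 + 5² + 3*5))*3)*11 = (((-8 + 25 + 22)/(-10 + 25 + 15))*3)*11 = ((39/30)*3)*11 = (((1/30)*39)*3)*11 = ((13/10)*3)*11 = (39/10)*11 = 429/10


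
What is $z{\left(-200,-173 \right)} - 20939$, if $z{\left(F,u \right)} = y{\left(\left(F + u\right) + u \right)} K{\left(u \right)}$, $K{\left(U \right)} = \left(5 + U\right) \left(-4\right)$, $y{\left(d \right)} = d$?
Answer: $-387851$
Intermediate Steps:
$K{\left(U \right)} = -20 - 4 U$
$z{\left(F,u \right)} = \left(-20 - 4 u\right) \left(F + 2 u\right)$ ($z{\left(F,u \right)} = \left(\left(F + u\right) + u\right) \left(-20 - 4 u\right) = \left(F + 2 u\right) \left(-20 - 4 u\right) = \left(-20 - 4 u\right) \left(F + 2 u\right)$)
$z{\left(-200,-173 \right)} - 20939 = - 4 \left(5 - 173\right) \left(-200 + 2 \left(-173\right)\right) - 20939 = \left(-4\right) \left(-168\right) \left(-200 - 346\right) - 20939 = \left(-4\right) \left(-168\right) \left(-546\right) - 20939 = -366912 - 20939 = -387851$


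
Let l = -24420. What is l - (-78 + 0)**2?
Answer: -30504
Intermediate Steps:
l - (-78 + 0)**2 = -24420 - (-78 + 0)**2 = -24420 - 1*(-78)**2 = -24420 - 1*6084 = -24420 - 6084 = -30504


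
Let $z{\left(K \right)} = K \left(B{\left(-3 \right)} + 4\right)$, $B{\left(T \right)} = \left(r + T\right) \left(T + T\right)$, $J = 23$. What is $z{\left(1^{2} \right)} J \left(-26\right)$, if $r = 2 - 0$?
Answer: $-5980$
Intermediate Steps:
$r = 2$ ($r = 2 + 0 = 2$)
$B{\left(T \right)} = 2 T \left(2 + T\right)$ ($B{\left(T \right)} = \left(2 + T\right) \left(T + T\right) = \left(2 + T\right) 2 T = 2 T \left(2 + T\right)$)
$z{\left(K \right)} = 10 K$ ($z{\left(K \right)} = K \left(2 \left(-3\right) \left(2 - 3\right) + 4\right) = K \left(2 \left(-3\right) \left(-1\right) + 4\right) = K \left(6 + 4\right) = K 10 = 10 K$)
$z{\left(1^{2} \right)} J \left(-26\right) = 10 \cdot 1^{2} \cdot 23 \left(-26\right) = 10 \cdot 1 \cdot 23 \left(-26\right) = 10 \cdot 23 \left(-26\right) = 230 \left(-26\right) = -5980$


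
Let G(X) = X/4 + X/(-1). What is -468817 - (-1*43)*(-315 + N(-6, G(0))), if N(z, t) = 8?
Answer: -482018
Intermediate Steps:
G(X) = -3*X/4 (G(X) = X*(¼) + X*(-1) = X/4 - X = -3*X/4)
-468817 - (-1*43)*(-315 + N(-6, G(0))) = -468817 - (-1*43)*(-315 + 8) = -468817 - (-43)*(-307) = -468817 - 1*13201 = -468817 - 13201 = -482018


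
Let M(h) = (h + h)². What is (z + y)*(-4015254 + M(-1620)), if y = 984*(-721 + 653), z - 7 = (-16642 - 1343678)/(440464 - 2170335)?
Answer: -57710660442666270/133067 ≈ -4.3370e+11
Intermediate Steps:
M(h) = 4*h² (M(h) = (2*h)² = 4*h²)
z = 1036109/133067 (z = 7 + (-16642 - 1343678)/(440464 - 2170335) = 7 - 1360320/(-1729871) = 7 - 1360320*(-1/1729871) = 7 + 104640/133067 = 1036109/133067 ≈ 7.7864)
y = -66912 (y = 984*(-68) = -66912)
(z + y)*(-4015254 + M(-1620)) = (1036109/133067 - 66912)*(-4015254 + 4*(-1620)²) = -8902742995*(-4015254 + 4*2624400)/133067 = -8902742995*(-4015254 + 10497600)/133067 = -8902742995/133067*6482346 = -57710660442666270/133067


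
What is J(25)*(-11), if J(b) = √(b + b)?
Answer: -55*√2 ≈ -77.782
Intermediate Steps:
J(b) = √2*√b (J(b) = √(2*b) = √2*√b)
J(25)*(-11) = (√2*√25)*(-11) = (√2*5)*(-11) = (5*√2)*(-11) = -55*√2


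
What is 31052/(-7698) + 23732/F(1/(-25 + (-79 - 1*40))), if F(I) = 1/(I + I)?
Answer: -7705195/23094 ≈ -333.65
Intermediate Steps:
F(I) = 1/(2*I)
31052/(-7698) + 23732/F(1/(-25 + (-79 - 1*40))) = 31052/(-7698) + 23732/((1/(2*(1/(-25 + (-79 - 1*40)))))) = 31052*(-1/7698) + 23732/((1/(2*(1/(-25 + (-79 - 40)))))) = -15526/3849 + 23732/((1/(2*(1/(-25 - 119))))) = -15526/3849 + 23732/((1/(2*(1/(-144))))) = -15526/3849 + 23732/((1/(2*(-1/144)))) = -15526/3849 + 23732/(((½)*(-144))) = -15526/3849 + 23732/(-72) = -15526/3849 + 23732*(-1/72) = -15526/3849 - 5933/18 = -7705195/23094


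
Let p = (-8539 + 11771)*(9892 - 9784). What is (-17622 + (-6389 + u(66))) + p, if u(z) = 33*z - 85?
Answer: 327138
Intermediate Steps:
u(z) = -85 + 33*z
p = 349056 (p = 3232*108 = 349056)
(-17622 + (-6389 + u(66))) + p = (-17622 + (-6389 + (-85 + 33*66))) + 349056 = (-17622 + (-6389 + (-85 + 2178))) + 349056 = (-17622 + (-6389 + 2093)) + 349056 = (-17622 - 4296) + 349056 = -21918 + 349056 = 327138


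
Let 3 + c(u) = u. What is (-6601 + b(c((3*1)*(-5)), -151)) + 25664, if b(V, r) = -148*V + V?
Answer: 21709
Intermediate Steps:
c(u) = -3 + u
b(V, r) = -147*V
(-6601 + b(c((3*1)*(-5)), -151)) + 25664 = (-6601 - 147*(-3 + (3*1)*(-5))) + 25664 = (-6601 - 147*(-3 + 3*(-5))) + 25664 = (-6601 - 147*(-3 - 15)) + 25664 = (-6601 - 147*(-18)) + 25664 = (-6601 + 2646) + 25664 = -3955 + 25664 = 21709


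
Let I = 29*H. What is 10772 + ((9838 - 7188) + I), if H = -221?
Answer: 7013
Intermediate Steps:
I = -6409 (I = 29*(-221) = -6409)
10772 + ((9838 - 7188) + I) = 10772 + ((9838 - 7188) - 6409) = 10772 + (2650 - 6409) = 10772 - 3759 = 7013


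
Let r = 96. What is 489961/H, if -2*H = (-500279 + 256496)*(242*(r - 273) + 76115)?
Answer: 979922/8113342023 ≈ 0.00012078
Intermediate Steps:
H = 8113342023/2 (H = -(-500279 + 256496)*(242*(96 - 273) + 76115)/2 = -(-243783)*(242*(-177) + 76115)/2 = -(-243783)*(-42834 + 76115)/2 = -(-243783)*33281/2 = -½*(-8113342023) = 8113342023/2 ≈ 4.0567e+9)
489961/H = 489961/(8113342023/2) = 489961*(2/8113342023) = 979922/8113342023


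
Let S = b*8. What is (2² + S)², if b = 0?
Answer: 16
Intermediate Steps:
S = 0 (S = 0*8 = 0)
(2² + S)² = (2² + 0)² = (4 + 0)² = 4² = 16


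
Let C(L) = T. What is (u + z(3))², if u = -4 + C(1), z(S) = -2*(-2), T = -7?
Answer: 49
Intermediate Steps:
C(L) = -7
z(S) = 4
u = -11 (u = -4 - 7 = -11)
(u + z(3))² = (-11 + 4)² = (-7)² = 49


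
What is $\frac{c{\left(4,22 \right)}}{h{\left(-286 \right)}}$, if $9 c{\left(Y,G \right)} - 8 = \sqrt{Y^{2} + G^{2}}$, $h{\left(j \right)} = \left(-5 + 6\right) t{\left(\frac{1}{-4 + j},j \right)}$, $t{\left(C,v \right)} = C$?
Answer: $- \frac{2320}{9} - \frac{2900 \sqrt{5}}{9} \approx -978.29$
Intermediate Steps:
$h{\left(j \right)} = \frac{1}{-4 + j}$ ($h{\left(j \right)} = \frac{-5 + 6}{-4 + j} = 1 \frac{1}{-4 + j} = \frac{1}{-4 + j}$)
$c{\left(Y,G \right)} = \frac{8}{9} + \frac{\sqrt{G^{2} + Y^{2}}}{9}$ ($c{\left(Y,G \right)} = \frac{8}{9} + \frac{\sqrt{Y^{2} + G^{2}}}{9} = \frac{8}{9} + \frac{\sqrt{G^{2} + Y^{2}}}{9}$)
$\frac{c{\left(4,22 \right)}}{h{\left(-286 \right)}} = \frac{\frac{8}{9} + \frac{\sqrt{22^{2} + 4^{2}}}{9}}{\frac{1}{-4 - 286}} = \frac{\frac{8}{9} + \frac{\sqrt{484 + 16}}{9}}{\frac{1}{-290}} = \frac{\frac{8}{9} + \frac{\sqrt{500}}{9}}{- \frac{1}{290}} = \left(\frac{8}{9} + \frac{10 \sqrt{5}}{9}\right) \left(-290\right) = - \frac{2320}{9} - \frac{2900 \sqrt{5}}{9}$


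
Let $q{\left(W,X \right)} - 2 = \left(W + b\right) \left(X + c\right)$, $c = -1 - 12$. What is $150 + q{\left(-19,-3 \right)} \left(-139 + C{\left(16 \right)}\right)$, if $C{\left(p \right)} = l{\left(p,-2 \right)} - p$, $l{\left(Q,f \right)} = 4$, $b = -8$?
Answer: $-65384$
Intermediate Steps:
$c = -13$ ($c = -1 - 12 = -13$)
$C{\left(p \right)} = 4 - p$
$q{\left(W,X \right)} = 2 + \left(-13 + X\right) \left(-8 + W\right)$ ($q{\left(W,X \right)} = 2 + \left(W - 8\right) \left(X - 13\right) = 2 + \left(-8 + W\right) \left(-13 + X\right) = 2 + \left(-13 + X\right) \left(-8 + W\right)$)
$150 + q{\left(-19,-3 \right)} \left(-139 + C{\left(16 \right)}\right) = 150 + \left(106 - -247 - -24 - -57\right) \left(-139 + \left(4 - 16\right)\right) = 150 + \left(106 + 247 + 24 + 57\right) \left(-139 + \left(4 - 16\right)\right) = 150 + 434 \left(-139 - 12\right) = 150 + 434 \left(-151\right) = 150 - 65534 = -65384$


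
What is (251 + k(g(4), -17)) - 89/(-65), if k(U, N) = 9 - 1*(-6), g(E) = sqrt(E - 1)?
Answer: 17379/65 ≈ 267.37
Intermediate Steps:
g(E) = sqrt(-1 + E)
k(U, N) = 15 (k(U, N) = 9 + 6 = 15)
(251 + k(g(4), -17)) - 89/(-65) = (251 + 15) - 89/(-65) = 266 - 89*(-1/65) = 266 + 89/65 = 17379/65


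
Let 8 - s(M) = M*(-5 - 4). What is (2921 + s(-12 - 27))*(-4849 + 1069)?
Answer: -9744840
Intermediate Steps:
s(M) = 8 + 9*M (s(M) = 8 - M*(-5 - 4) = 8 - M*(-9) = 8 - (-9)*M = 8 + 9*M)
(2921 + s(-12 - 27))*(-4849 + 1069) = (2921 + (8 + 9*(-12 - 27)))*(-4849 + 1069) = (2921 + (8 + 9*(-39)))*(-3780) = (2921 + (8 - 351))*(-3780) = (2921 - 343)*(-3780) = 2578*(-3780) = -9744840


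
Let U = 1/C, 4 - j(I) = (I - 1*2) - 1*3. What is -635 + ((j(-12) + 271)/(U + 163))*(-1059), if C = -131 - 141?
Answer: -112262741/44335 ≈ -2532.1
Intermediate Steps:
j(I) = 9 - I (j(I) = 4 - ((I - 1*2) - 1*3) = 4 - ((I - 2) - 3) = 4 - ((-2 + I) - 3) = 4 - (-5 + I) = 4 + (5 - I) = 9 - I)
C = -272
U = -1/272 (U = 1/(-272) = -1/272 ≈ -0.0036765)
-635 + ((j(-12) + 271)/(U + 163))*(-1059) = -635 + (((9 - 1*(-12)) + 271)/(-1/272 + 163))*(-1059) = -635 + (((9 + 12) + 271)/(44335/272))*(-1059) = -635 + ((21 + 271)*(272/44335))*(-1059) = -635 + (292*(272/44335))*(-1059) = -635 + (79424/44335)*(-1059) = -635 - 84110016/44335 = -112262741/44335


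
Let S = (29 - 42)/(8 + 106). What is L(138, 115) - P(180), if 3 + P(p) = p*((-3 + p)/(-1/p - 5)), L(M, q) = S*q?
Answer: 652728347/102714 ≈ 6354.8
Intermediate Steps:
S = -13/114 ≈ -0.11404
L(M, q) = -13*q/114
P(p) = -3 + p*(-3 + p)/(-5 - 1/p) (P(p) = -3 + p*((-3 + p)/(-1/p - 5)) = -3 + p*((-3 + p)/(-5 - 1/p)) = -3 + p*(-3 + p)/(-5 - 1/p))
L(138, 115) - P(180) = -13/114*115 - (-3 - 1*180³ - 15*180 + 3*180²)/(1 + 5*180) = -1495/114 - (-3 - 1*5832000 - 2700 + 3*32400)/(1 + 900) = -1495/114 - (-3 - 5832000 - 2700 + 97200)/901 = -1495/114 - (-5737503)/901 = -1495/114 - 1*(-5737503/901) = -1495/114 + 5737503/901 = 652728347/102714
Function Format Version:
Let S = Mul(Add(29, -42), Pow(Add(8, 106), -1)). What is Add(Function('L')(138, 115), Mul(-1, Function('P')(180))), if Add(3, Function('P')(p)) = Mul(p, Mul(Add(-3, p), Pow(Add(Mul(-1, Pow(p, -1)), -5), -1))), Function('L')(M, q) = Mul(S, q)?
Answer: Rational(652728347, 102714) ≈ 6354.8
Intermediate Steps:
S = Rational(-13, 114) (S = Mul(-13, Pow(114, -1)) = Mul(-13, Rational(1, 114)) = Rational(-13, 114) ≈ -0.11404)
Function('L')(M, q) = Mul(Rational(-13, 114), q)
Function('P')(p) = Add(-3, Mul(p, Pow(Add(-5, Mul(-1, Pow(p, -1))), -1), Add(-3, p))) (Function('P')(p) = Add(-3, Mul(p, Mul(Add(-3, p), Pow(Add(Mul(-1, Pow(p, -1)), -5), -1)))) = Add(-3, Mul(p, Mul(Add(-3, p), Pow(Add(-5, Mul(-1, Pow(p, -1))), -1)))) = Add(-3, Mul(p, Mul(Pow(Add(-5, Mul(-1, Pow(p, -1))), -1), Add(-3, p)))) = Add(-3, Mul(p, Pow(Add(-5, Mul(-1, Pow(p, -1))), -1), Add(-3, p))))
Add(Function('L')(138, 115), Mul(-1, Function('P')(180))) = Add(Mul(Rational(-13, 114), 115), Mul(-1, Mul(Pow(Add(1, Mul(5, 180)), -1), Add(-3, Mul(-1, Pow(180, 3)), Mul(-15, 180), Mul(3, Pow(180, 2)))))) = Add(Rational(-1495, 114), Mul(-1, Mul(Pow(Add(1, 900), -1), Add(-3, Mul(-1, 5832000), -2700, Mul(3, 32400))))) = Add(Rational(-1495, 114), Mul(-1, Mul(Pow(901, -1), Add(-3, -5832000, -2700, 97200)))) = Add(Rational(-1495, 114), Mul(-1, Mul(Rational(1, 901), -5737503))) = Add(Rational(-1495, 114), Mul(-1, Rational(-5737503, 901))) = Add(Rational(-1495, 114), Rational(5737503, 901)) = Rational(652728347, 102714)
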